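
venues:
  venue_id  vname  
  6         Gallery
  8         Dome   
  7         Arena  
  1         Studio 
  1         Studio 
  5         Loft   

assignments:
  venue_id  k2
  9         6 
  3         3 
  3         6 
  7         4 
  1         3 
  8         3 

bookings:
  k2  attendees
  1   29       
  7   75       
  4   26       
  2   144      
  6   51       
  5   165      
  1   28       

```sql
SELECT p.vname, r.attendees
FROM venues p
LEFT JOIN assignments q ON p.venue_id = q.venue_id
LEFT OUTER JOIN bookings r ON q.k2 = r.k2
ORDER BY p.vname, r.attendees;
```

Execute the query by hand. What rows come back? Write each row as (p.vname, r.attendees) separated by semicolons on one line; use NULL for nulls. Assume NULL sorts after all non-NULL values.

Step 1 — p LEFT JOIN q on venue_id → 6 row(s).
Then LEFT JOIN `bookings r` on k2: each of those 6 rows is kept; rows whose q.k2 has no match in r get NULL for r's columns.

(Arena, 26); (Dome, NULL); (Gallery, NULL); (Loft, NULL); (Studio, NULL); (Studio, NULL)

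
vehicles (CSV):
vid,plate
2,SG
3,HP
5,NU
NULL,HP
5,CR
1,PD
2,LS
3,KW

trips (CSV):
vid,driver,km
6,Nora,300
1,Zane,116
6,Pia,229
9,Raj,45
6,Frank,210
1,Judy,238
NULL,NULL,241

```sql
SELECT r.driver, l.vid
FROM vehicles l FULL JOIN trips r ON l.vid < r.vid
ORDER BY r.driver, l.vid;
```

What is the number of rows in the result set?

FULL OUTER JOIN keeps every row from both sides; unmatched rows get NULL for the other side's columns.
Matching on l.vid < r.vid. A NULL in a compared column never satisfies the condition.
- l row (vid=2): matches 4 r row(s) → 4 output row(s).
- l row (vid=3): matches 4 r row(s) → 4 output row(s).
- l row (vid=5): matches 4 r row(s) → 4 output row(s).
- l row (vid=NULL): no match → kept, r columns NULL.
- l row (vid=5): matches 4 r row(s) → 4 output row(s).
- l row (vid=1): matches 4 r row(s) → 4 output row(s).
- l row (vid=2): matches 4 r row(s) → 4 output row(s).
- l row (vid=3): matches 4 r row(s) → 4 output row(s).
- plus 3 unmatched r row(s), each kept with NULL l columns.
Total: 28 matched + 4 padded = 32 rows.

32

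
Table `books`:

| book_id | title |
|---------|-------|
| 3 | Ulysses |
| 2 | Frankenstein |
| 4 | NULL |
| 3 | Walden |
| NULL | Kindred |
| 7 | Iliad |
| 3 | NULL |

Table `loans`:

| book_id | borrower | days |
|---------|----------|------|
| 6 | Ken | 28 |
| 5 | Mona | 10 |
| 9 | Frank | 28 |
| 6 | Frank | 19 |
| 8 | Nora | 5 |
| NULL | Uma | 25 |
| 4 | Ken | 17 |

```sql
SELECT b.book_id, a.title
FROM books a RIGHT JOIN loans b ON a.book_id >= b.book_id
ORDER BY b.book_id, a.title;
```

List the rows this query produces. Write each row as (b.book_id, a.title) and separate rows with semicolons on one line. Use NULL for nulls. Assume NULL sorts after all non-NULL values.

RIGHT JOIN keeps every row from `loans`; unmatched rows get NULL for `books`'s columns.
Matching on a.book_id >= b.book_id. A NULL in a compared column never satisfies the condition.
- book_id=3: no matching b row.
- book_id=2: no matching b row.
- book_id=4: 1 matching b row(s), so 1 row(s) emitted.
- book_id=3: no matching b row.
- book_id=NULL: no matching b row.
- book_id=7: 4 matching b row(s), so 4 row(s) emitted.
- book_id=3: no matching b row.
- 3 row(s) from b found no a partner → padded with NULL.
After projecting and ordering:
b.book_id | a.title
4 | Iliad
4 | NULL
5 | Iliad
6 | Iliad
6 | Iliad
8 | NULL
9 | NULL
NULL | NULL

(4, Iliad); (4, NULL); (5, Iliad); (6, Iliad); (6, Iliad); (8, NULL); (9, NULL); (NULL, NULL)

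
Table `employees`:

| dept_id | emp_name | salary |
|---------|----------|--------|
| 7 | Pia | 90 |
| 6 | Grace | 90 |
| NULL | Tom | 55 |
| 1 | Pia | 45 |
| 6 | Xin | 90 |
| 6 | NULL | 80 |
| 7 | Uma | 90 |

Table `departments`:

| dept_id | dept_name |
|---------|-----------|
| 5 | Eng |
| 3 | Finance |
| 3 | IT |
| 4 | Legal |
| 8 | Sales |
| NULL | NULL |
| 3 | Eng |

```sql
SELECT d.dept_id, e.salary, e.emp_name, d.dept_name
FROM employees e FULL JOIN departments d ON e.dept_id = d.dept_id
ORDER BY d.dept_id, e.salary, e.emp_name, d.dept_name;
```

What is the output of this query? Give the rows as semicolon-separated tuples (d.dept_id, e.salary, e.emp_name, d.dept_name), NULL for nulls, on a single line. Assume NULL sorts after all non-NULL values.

(3, NULL, NULL, Eng); (3, NULL, NULL, Finance); (3, NULL, NULL, IT); (4, NULL, NULL, Legal); (5, NULL, NULL, Eng); (8, NULL, NULL, Sales); (NULL, 45, Pia, NULL); (NULL, 55, Tom, NULL); (NULL, 80, NULL, NULL); (NULL, 90, Grace, NULL); (NULL, 90, Pia, NULL); (NULL, 90, Uma, NULL); (NULL, 90, Xin, NULL); (NULL, NULL, NULL, NULL)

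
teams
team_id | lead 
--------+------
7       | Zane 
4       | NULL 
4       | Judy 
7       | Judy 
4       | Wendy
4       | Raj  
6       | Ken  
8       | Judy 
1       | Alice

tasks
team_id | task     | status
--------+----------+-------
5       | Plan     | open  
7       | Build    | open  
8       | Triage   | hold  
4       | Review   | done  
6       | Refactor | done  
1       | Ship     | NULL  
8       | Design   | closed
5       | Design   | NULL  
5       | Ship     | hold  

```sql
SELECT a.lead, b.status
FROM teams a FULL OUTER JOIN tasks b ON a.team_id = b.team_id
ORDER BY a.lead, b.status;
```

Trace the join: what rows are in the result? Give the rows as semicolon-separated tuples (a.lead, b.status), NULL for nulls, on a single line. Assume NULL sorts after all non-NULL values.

(Alice, NULL); (Judy, closed); (Judy, done); (Judy, hold); (Judy, open); (Ken, done); (Raj, done); (Wendy, done); (Zane, open); (NULL, done); (NULL, hold); (NULL, open); (NULL, NULL)

FULL OUTER JOIN keeps every row from both sides; unmatched rows get NULL for the other side's columns.
Matching on a.team_id = b.team_id.
Matched pairs: 10; unmatched a rows kept: 0; unmatched b rows kept: 3.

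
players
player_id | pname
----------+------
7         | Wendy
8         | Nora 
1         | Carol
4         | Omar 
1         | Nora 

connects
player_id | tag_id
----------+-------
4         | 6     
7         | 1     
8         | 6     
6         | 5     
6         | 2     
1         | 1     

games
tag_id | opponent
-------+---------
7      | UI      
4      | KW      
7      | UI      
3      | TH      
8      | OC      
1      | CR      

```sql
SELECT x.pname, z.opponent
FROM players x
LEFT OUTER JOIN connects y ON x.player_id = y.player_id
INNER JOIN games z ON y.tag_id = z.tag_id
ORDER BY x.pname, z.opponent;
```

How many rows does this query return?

3

Step 1 — x LEFT JOIN y on player_id → 5 row(s).
Then INNER JOIN `games z` on tag_id: keep only rows whose y.tag_id appears in z.
Result: 3 row(s).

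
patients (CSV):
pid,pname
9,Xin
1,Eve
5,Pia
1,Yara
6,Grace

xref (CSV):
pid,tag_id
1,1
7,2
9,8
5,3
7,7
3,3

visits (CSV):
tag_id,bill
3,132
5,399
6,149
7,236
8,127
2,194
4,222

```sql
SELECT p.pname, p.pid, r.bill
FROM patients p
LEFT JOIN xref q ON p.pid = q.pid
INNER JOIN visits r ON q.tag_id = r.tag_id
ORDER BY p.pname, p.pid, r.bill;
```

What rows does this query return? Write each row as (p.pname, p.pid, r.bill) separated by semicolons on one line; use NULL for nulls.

Step 1 — p LEFT JOIN q on pid → 5 row(s).
Then INNER JOIN `visits r` on tag_id: keep only rows whose q.tag_id appears in r.

(Pia, 5, 132); (Xin, 9, 127)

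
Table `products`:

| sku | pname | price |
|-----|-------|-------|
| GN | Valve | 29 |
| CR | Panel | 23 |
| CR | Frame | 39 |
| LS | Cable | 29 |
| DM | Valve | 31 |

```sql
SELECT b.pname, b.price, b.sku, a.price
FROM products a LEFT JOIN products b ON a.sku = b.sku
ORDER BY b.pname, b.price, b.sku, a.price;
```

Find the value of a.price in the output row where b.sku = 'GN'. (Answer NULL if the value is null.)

LEFT JOIN keeps every row from `products a`; unmatched rows get NULL for `products b`'s columns.
Matching on a.sku = b.sku.
- a (sku=GN) pairs with 1 row(s) of b.
- a (sku=CR) pairs with 2 row(s) of b.
- a (sku=CR) pairs with 2 row(s) of b.
- a (sku=LS) pairs with 1 row(s) of b.
- a (sku=DM) pairs with 1 row(s) of b.

29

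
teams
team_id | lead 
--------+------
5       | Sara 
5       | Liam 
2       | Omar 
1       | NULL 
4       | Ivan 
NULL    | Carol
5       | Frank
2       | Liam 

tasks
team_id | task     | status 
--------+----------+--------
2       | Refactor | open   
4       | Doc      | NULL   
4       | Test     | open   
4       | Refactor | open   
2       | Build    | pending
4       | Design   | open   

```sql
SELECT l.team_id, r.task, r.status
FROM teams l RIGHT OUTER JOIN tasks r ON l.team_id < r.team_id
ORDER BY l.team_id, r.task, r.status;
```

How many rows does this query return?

14

RIGHT JOIN keeps every row from `tasks`; unmatched rows get NULL for `teams`'s columns.
Matching on l.team_id < r.team_id. A NULL in a compared column never satisfies the condition.
Matched pairs: 14; unmatched r rows kept: 0.
Total: 14 rows.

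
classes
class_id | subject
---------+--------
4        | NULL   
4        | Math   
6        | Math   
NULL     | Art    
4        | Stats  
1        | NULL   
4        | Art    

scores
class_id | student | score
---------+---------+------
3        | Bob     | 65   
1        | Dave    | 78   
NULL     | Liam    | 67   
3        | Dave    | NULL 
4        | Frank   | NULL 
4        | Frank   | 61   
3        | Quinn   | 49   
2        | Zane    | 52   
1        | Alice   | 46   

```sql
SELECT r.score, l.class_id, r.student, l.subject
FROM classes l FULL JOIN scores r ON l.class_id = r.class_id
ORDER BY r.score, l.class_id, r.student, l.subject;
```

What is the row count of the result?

17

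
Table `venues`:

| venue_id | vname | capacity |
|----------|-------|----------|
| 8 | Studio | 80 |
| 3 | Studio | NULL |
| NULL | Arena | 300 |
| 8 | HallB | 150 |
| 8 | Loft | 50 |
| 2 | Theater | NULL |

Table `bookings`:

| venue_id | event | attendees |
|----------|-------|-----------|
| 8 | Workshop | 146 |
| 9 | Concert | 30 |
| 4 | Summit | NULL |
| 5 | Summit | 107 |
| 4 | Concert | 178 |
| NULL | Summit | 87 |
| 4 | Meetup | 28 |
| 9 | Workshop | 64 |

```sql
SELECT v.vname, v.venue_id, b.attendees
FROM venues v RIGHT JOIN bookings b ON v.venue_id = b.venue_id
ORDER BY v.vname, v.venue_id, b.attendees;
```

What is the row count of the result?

10

RIGHT JOIN keeps every row from `bookings`; unmatched rows get NULL for `venues`'s columns.
Matching on v.venue_id = b.venue_id. A NULL in a compared column never satisfies the condition.
Matched pairs: 3; unmatched b rows kept: 7.
Total: 3 matched + 7 padded = 10 rows.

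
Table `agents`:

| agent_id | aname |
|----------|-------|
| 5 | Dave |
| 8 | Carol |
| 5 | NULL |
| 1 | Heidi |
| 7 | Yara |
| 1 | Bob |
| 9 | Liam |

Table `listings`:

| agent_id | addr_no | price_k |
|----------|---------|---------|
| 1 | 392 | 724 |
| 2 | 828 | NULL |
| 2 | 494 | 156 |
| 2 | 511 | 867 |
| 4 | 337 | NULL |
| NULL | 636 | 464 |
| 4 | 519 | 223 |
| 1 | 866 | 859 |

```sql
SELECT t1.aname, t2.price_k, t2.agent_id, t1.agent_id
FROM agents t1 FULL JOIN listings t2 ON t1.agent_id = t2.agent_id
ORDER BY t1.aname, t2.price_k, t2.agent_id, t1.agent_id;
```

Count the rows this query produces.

FULL OUTER JOIN keeps every row from both sides; unmatched rows get NULL for the other side's columns.
Matching on t1.agent_id = t2.agent_id. A NULL in a compared column never satisfies the condition.
- t1[0] agent_id=5 → no match; kept with NULLs on the t2 side.
- t1[1] agent_id=8 → no match; kept with NULLs on the t2 side.
- t1[2] agent_id=5 → no match; kept with NULLs on the t2 side.
- t1[3] agent_id=1 → 2 match(es) in t2 → 2 row(s).
- t1[4] agent_id=7 → no match; kept with NULLs on the t2 side.
- t1[5] agent_id=1 → 2 match(es) in t2 → 2 row(s).
- t1[6] agent_id=9 → no match; kept with NULLs on the t2 side.
- 6 row(s) from t2 found no t1 partner → padded with NULL.
Total: 4 matched + 11 padded = 15 rows.

15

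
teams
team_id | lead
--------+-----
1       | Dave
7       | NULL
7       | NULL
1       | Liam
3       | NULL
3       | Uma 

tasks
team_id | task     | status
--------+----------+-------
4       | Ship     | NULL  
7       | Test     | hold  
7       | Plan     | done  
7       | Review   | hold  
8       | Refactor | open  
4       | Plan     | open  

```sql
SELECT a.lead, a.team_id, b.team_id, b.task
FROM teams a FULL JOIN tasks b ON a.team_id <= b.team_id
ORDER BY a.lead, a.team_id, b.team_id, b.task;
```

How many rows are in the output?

FULL OUTER JOIN keeps every row from both sides; unmatched rows get NULL for the other side's columns.
Matching on a.team_id <= b.team_id.
- a (team_id=1) pairs with 6 row(s) of b.
- a (team_id=7) pairs with 4 row(s) of b.
- a (team_id=7) pairs with 4 row(s) of b.
- a (team_id=1) pairs with 6 row(s) of b.
- a (team_id=3) pairs with 6 row(s) of b.
- a (team_id=3) pairs with 6 row(s) of b.
Total: 32 rows.

32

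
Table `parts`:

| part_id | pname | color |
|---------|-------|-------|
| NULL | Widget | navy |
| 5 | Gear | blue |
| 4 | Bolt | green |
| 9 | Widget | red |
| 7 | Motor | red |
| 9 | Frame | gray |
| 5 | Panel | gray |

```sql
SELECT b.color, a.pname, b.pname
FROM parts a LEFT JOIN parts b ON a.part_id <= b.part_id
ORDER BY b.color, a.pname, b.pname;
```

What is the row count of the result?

24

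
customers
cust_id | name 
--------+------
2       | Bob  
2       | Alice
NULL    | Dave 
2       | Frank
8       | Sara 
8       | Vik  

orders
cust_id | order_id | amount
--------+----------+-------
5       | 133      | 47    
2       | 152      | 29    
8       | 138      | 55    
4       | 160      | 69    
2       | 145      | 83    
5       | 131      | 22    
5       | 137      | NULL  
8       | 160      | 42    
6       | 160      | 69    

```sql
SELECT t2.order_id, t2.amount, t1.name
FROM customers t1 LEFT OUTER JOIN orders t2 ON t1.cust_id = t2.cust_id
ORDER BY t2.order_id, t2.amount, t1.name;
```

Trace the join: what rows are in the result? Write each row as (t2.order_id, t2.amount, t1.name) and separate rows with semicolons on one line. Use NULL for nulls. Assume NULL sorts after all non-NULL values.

LEFT JOIN keeps every row from `customers`; unmatched rows get NULL for `orders`'s columns.
Matching on t1.cust_id = t2.cust_id. A NULL in a compared column never satisfies the condition.
- t1 row (cust_id=2): matches 2 t2 row(s) → 2 output row(s).
- t1 row (cust_id=2): matches 2 t2 row(s) → 2 output row(s).
- t1 row (cust_id=NULL): no match → kept, t2 columns NULL.
- t1 row (cust_id=2): matches 2 t2 row(s) → 2 output row(s).
- t1 row (cust_id=8): matches 2 t2 row(s) → 2 output row(s).
- t1 row (cust_id=8): matches 2 t2 row(s) → 2 output row(s).

(138, 55, Sara); (138, 55, Vik); (145, 83, Alice); (145, 83, Bob); (145, 83, Frank); (152, 29, Alice); (152, 29, Bob); (152, 29, Frank); (160, 42, Sara); (160, 42, Vik); (NULL, NULL, Dave)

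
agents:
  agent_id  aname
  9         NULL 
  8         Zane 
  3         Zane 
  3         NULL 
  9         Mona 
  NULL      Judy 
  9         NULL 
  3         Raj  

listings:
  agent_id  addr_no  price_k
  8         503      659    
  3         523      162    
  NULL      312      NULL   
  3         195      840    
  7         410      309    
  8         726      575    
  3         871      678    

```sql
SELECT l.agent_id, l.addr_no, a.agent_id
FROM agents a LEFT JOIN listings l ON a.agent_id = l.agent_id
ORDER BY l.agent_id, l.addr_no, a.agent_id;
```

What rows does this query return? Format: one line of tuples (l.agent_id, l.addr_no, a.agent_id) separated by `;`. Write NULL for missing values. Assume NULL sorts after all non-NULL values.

LEFT JOIN keeps every row from `agents`; unmatched rows get NULL for `listings`'s columns.
Matching on a.agent_id = l.agent_id. A NULL in a compared column never satisfies the condition.
- agent_id=9: no l row matches, row kept with l columns NULL.
- agent_id=8: 2 matching l row(s), so 2 row(s) emitted.
- agent_id=3: 3 matching l row(s), so 3 row(s) emitted.
- agent_id=3: 3 matching l row(s), so 3 row(s) emitted.
- agent_id=9: no l row matches, row kept with l columns NULL.
- agent_id=NULL: no l row matches, row kept with l columns NULL.
- agent_id=9: no l row matches, row kept with l columns NULL.
- agent_id=3: 3 matching l row(s), so 3 row(s) emitted.

(3, 195, 3); (3, 195, 3); (3, 195, 3); (3, 523, 3); (3, 523, 3); (3, 523, 3); (3, 871, 3); (3, 871, 3); (3, 871, 3); (8, 503, 8); (8, 726, 8); (NULL, NULL, 9); (NULL, NULL, 9); (NULL, NULL, 9); (NULL, NULL, NULL)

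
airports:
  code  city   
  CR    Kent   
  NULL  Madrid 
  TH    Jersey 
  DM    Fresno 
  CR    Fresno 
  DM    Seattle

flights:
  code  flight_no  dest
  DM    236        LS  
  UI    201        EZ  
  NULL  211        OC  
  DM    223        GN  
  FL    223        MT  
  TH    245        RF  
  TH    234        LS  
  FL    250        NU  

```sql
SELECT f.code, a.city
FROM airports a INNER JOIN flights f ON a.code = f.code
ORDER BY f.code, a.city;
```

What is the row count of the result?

6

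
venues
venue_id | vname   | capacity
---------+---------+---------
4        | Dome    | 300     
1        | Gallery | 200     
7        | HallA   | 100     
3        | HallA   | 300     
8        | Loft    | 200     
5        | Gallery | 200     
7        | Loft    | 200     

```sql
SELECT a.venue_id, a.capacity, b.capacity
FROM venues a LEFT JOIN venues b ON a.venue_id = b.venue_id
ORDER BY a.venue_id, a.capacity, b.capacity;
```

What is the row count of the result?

LEFT JOIN keeps every row from `venues a`; unmatched rows get NULL for `venues b`'s columns.
Matching on a.venue_id = b.venue_id.
- a (venue_id=4) pairs with 1 row(s) of b.
- a (venue_id=1) pairs with 1 row(s) of b.
- a (venue_id=7) pairs with 2 row(s) of b.
- a (venue_id=3) pairs with 1 row(s) of b.
- a (venue_id=8) pairs with 1 row(s) of b.
- a (venue_id=5) pairs with 1 row(s) of b.
- a (venue_id=7) pairs with 2 row(s) of b.
Total: 9 rows.

9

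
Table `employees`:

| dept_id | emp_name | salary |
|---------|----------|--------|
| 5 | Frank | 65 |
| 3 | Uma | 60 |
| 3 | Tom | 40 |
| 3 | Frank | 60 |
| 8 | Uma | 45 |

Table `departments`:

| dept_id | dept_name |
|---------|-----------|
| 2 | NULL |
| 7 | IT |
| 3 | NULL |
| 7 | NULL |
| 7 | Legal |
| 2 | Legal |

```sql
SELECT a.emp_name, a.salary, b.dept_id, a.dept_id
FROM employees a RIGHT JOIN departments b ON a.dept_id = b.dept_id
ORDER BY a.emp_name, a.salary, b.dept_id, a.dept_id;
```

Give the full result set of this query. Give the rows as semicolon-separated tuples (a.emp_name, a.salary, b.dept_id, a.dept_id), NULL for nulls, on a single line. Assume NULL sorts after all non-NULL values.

(Frank, 60, 3, 3); (Tom, 40, 3, 3); (Uma, 60, 3, 3); (NULL, NULL, 2, NULL); (NULL, NULL, 2, NULL); (NULL, NULL, 7, NULL); (NULL, NULL, 7, NULL); (NULL, NULL, 7, NULL)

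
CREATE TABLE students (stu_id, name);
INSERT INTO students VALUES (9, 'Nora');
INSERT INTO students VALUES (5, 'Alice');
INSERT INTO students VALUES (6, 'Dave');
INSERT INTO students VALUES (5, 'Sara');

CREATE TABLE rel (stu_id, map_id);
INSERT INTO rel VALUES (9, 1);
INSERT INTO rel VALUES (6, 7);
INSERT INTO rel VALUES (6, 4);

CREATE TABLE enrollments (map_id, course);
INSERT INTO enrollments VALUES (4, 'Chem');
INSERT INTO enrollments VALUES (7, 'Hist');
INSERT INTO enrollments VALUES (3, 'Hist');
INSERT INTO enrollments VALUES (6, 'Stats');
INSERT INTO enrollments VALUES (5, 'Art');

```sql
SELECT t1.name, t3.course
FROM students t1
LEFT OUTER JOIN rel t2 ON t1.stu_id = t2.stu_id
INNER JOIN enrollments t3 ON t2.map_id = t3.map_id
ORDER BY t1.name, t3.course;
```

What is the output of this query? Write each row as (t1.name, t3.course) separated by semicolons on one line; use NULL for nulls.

Evaluate left to right. First `students t1 LEFT JOIN rel t2` on stu_id: 5 row(s).
Then INNER JOIN `enrollments t3` on map_id: keep only rows whose t2.map_id appears in t3.

(Dave, Chem); (Dave, Hist)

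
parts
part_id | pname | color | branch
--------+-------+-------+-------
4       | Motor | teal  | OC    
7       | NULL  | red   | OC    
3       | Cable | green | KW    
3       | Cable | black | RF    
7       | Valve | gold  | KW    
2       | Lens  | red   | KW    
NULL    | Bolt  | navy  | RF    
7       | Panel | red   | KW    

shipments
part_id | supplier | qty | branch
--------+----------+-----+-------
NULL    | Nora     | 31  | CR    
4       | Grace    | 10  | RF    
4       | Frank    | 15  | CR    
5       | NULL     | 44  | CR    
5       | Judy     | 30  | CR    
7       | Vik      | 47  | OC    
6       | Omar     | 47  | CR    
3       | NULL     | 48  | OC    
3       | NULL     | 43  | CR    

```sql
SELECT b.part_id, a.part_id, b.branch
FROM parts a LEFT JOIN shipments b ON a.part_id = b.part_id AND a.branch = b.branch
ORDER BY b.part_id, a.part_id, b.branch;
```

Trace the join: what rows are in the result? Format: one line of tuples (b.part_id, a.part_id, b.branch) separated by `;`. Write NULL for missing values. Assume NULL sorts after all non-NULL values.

LEFT JOIN keeps every row from `parts`; unmatched rows get NULL for `shipments`'s columns.
Matching on a.part_id = b.part_id AND a.branch = b.branch. A NULL in a compared column never satisfies the condition.
- a (part_id=4, branch=OC) has no partner → padded with NULL.
- a (part_id=7, branch=OC) pairs with 1 row(s) of b.
- a (part_id=3, branch=KW) has no partner → padded with NULL.
- a (part_id=3, branch=RF) has no partner → padded with NULL.
- a (part_id=7, branch=KW) has no partner → padded with NULL.
- a (part_id=2, branch=KW) has no partner → padded with NULL.
- a (part_id=NULL, branch=RF) has no partner → padded with NULL.
- a (part_id=7, branch=KW) has no partner → padded with NULL.
After projecting and ordering:
b.part_id | a.part_id | b.branch
7 | 7 | OC
NULL | 2 | NULL
NULL | 3 | NULL
NULL | 3 | NULL
NULL | 4 | NULL
NULL | 7 | NULL
NULL | 7 | NULL
NULL | NULL | NULL

(7, 7, OC); (NULL, 2, NULL); (NULL, 3, NULL); (NULL, 3, NULL); (NULL, 4, NULL); (NULL, 7, NULL); (NULL, 7, NULL); (NULL, NULL, NULL)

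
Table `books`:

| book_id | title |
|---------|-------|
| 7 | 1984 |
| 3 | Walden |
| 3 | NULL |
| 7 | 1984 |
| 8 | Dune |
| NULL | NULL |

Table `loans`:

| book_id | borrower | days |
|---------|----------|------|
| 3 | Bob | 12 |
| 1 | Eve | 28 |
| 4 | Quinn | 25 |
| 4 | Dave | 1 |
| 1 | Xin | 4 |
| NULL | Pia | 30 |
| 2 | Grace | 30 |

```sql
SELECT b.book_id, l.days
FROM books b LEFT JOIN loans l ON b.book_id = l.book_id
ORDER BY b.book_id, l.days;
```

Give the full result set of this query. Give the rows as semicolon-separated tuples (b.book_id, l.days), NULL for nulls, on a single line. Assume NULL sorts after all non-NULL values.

(3, 12); (3, 12); (7, NULL); (7, NULL); (8, NULL); (NULL, NULL)

LEFT JOIN keeps every row from `books`; unmatched rows get NULL for `loans`'s columns.
Matching on b.book_id = l.book_id. A NULL in a compared column never satisfies the condition.
- book_id=7: no l row matches, row kept with l columns NULL.
- book_id=3: 1 matching l row(s), so 1 row(s) emitted.
- book_id=3: 1 matching l row(s), so 1 row(s) emitted.
- book_id=7: no l row matches, row kept with l columns NULL.
- book_id=8: no l row matches, row kept with l columns NULL.
- book_id=NULL: no l row matches, row kept with l columns NULL.
After projecting and ordering:
b.book_id | l.days
3 | 12
3 | 12
7 | NULL
7 | NULL
8 | NULL
NULL | NULL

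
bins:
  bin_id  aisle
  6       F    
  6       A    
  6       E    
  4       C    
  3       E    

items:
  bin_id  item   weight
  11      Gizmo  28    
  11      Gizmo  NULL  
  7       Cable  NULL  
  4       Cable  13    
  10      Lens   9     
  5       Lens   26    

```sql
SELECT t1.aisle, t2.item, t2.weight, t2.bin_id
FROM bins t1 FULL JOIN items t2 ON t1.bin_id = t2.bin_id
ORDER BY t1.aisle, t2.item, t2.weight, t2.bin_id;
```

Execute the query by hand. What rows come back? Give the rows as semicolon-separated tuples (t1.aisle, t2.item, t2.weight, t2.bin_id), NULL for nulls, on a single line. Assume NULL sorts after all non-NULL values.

FULL OUTER JOIN keeps every row from both sides; unmatched rows get NULL for the other side's columns.
Matching on t1.bin_id = t2.bin_id.
- t1 (bin_id=6) has no partner → padded with NULL.
- t1 (bin_id=6) has no partner → padded with NULL.
- t1 (bin_id=6) has no partner → padded with NULL.
- t1 (bin_id=4) pairs with 1 row(s) of t2.
- t1 (bin_id=3) has no partner → padded with NULL.
- plus 5 unmatched t2 row(s), each kept with NULL t1 columns.
After projecting and ordering:
t1.aisle | t2.item | t2.weight | t2.bin_id
A | NULL | NULL | NULL
C | Cable | 13 | 4
E | NULL | NULL | NULL
E | NULL | NULL | NULL
F | NULL | NULL | NULL
NULL | Cable | NULL | 7
NULL | Gizmo | 28 | 11
NULL | Gizmo | NULL | 11
NULL | Lens | 9 | 10
NULL | Lens | 26 | 5

(A, NULL, NULL, NULL); (C, Cable, 13, 4); (E, NULL, NULL, NULL); (E, NULL, NULL, NULL); (F, NULL, NULL, NULL); (NULL, Cable, NULL, 7); (NULL, Gizmo, 28, 11); (NULL, Gizmo, NULL, 11); (NULL, Lens, 9, 10); (NULL, Lens, 26, 5)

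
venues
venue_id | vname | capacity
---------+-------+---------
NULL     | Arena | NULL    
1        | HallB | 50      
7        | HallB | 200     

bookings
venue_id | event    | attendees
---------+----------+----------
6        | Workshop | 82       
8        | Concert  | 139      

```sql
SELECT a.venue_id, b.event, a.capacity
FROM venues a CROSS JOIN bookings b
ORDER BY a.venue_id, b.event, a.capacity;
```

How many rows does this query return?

CROSS JOIN pairs every row of `venues` with every row of `bookings`: 3 × 2 = 6 rows.

6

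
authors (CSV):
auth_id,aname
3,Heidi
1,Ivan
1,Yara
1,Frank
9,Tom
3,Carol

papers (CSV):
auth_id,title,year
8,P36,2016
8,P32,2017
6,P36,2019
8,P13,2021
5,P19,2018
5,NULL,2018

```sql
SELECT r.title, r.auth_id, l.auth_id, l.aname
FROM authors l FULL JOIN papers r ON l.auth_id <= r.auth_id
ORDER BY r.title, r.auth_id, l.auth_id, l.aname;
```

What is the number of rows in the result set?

31

FULL OUTER JOIN keeps every row from both sides; unmatched rows get NULL for the other side's columns.
Matching on l.auth_id <= r.auth_id.
- l (auth_id=3) pairs with 6 row(s) of r.
- l (auth_id=1) pairs with 6 row(s) of r.
- l (auth_id=1) pairs with 6 row(s) of r.
- l (auth_id=1) pairs with 6 row(s) of r.
- l (auth_id=9) has no partner → padded with NULL.
- l (auth_id=3) pairs with 6 row(s) of r.
Total: 30 matched + 1 padded = 31 rows.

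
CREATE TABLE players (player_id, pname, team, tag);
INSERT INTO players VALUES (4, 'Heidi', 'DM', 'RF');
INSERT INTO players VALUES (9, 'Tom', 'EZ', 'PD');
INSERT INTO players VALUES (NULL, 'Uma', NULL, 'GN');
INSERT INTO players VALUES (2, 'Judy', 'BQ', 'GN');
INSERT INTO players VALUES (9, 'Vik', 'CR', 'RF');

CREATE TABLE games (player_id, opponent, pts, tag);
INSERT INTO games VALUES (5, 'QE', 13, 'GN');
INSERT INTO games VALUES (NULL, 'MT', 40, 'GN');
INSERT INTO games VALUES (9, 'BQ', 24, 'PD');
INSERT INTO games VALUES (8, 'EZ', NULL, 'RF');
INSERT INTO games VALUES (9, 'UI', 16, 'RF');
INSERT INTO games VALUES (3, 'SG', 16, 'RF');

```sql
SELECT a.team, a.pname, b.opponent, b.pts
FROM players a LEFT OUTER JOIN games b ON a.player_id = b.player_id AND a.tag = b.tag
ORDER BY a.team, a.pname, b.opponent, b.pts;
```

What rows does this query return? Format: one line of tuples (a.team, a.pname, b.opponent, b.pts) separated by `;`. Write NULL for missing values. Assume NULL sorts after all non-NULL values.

LEFT JOIN keeps every row from `players`; unmatched rows get NULL for `games`'s columns.
Matching on a.player_id = b.player_id AND a.tag = b.tag. A NULL in a compared column never satisfies the condition.
Matched pairs: 2; unmatched a rows kept: 3.

(BQ, Judy, NULL, NULL); (CR, Vik, UI, 16); (DM, Heidi, NULL, NULL); (EZ, Tom, BQ, 24); (NULL, Uma, NULL, NULL)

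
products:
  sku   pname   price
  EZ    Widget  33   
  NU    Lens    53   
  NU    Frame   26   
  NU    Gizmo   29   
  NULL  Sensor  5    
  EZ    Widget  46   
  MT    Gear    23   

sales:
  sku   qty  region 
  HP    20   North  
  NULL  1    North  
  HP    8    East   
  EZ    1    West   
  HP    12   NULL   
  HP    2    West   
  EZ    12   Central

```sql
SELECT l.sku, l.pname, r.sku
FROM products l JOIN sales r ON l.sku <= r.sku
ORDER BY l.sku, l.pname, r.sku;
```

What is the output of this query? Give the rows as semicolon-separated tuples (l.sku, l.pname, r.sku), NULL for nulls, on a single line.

(EZ, Widget, EZ); (EZ, Widget, EZ); (EZ, Widget, EZ); (EZ, Widget, EZ); (EZ, Widget, HP); (EZ, Widget, HP); (EZ, Widget, HP); (EZ, Widget, HP); (EZ, Widget, HP); (EZ, Widget, HP); (EZ, Widget, HP); (EZ, Widget, HP)

INNER JOIN keeps only pairs where the ON condition holds.
Matching on l.sku <= r.sku. A NULL in a compared column never satisfies the condition.
- l[0] sku=EZ → 6 match(es) in r → 6 row(s).
- l[1] sku=NU → no match; dropped.
- l[2] sku=NU → no match; dropped.
- l[3] sku=NU → no match; dropped.
- l[4] sku=NULL → no match; dropped.
- l[5] sku=EZ → 6 match(es) in r → 6 row(s).
- l[6] sku=MT → no match; dropped.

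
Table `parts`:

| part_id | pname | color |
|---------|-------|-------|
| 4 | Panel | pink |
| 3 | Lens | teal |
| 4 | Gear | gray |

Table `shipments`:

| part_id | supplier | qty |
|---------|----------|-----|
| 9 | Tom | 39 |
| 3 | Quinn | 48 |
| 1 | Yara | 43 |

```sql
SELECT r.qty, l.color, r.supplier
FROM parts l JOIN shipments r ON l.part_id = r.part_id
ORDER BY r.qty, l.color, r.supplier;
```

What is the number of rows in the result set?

1

INNER JOIN keeps only pairs where the ON condition holds.
Matching on l.part_id = r.part_id.
- l row (part_id=4): no match → dropped.
- l row (part_id=3): matches 1 r row(s) → 1 output row(s).
- l row (part_id=4): no match → dropped.
Total: 1 rows.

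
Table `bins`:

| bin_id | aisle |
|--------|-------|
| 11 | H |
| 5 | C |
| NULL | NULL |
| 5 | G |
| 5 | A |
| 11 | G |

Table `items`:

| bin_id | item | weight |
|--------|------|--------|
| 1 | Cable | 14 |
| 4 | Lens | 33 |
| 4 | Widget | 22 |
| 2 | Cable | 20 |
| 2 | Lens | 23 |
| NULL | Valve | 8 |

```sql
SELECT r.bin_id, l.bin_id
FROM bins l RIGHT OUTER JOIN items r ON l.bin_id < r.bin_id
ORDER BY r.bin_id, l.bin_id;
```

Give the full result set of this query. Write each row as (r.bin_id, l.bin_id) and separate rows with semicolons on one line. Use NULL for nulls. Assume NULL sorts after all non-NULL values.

RIGHT JOIN keeps every row from `items`; unmatched rows get NULL for `bins`'s columns.
Matching on l.bin_id < r.bin_id. A NULL in a compared column never satisfies the condition.
- bin_id=11: no matching r row.
- bin_id=5: no matching r row.
- bin_id=NULL: no matching r row.
- bin_id=5: no matching r row.
- bin_id=5: no matching r row.
- bin_id=11: no matching r row.
- plus 6 unmatched r row(s), each kept with NULL l columns.
After projecting and ordering:
r.bin_id | l.bin_id
1 | NULL
2 | NULL
2 | NULL
4 | NULL
4 | NULL
NULL | NULL

(1, NULL); (2, NULL); (2, NULL); (4, NULL); (4, NULL); (NULL, NULL)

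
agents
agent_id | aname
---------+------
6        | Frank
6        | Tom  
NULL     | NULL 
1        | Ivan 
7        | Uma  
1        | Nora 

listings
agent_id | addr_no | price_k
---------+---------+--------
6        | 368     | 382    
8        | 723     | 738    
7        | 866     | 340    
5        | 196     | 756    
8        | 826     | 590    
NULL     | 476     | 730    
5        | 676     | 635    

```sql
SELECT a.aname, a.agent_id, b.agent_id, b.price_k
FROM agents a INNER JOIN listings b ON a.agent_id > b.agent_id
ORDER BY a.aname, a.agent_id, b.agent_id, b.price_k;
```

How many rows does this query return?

7

INNER JOIN keeps only pairs where the ON condition holds.
Matching on a.agent_id > b.agent_id. A NULL in a compared column never satisfies the condition.
Matched pairs: 7.
Total: 7 rows.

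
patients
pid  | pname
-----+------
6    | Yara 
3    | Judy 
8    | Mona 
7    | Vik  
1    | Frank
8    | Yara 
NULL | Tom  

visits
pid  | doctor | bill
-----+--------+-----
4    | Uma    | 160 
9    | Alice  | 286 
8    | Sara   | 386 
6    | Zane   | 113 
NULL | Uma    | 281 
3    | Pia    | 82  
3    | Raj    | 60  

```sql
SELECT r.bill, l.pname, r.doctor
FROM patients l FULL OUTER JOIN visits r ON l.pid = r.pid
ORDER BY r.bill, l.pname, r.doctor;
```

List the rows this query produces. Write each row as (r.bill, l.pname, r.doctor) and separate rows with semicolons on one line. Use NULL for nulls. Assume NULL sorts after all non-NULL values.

FULL OUTER JOIN keeps every row from both sides; unmatched rows get NULL for the other side's columns.
Matching on l.pid = r.pid. A NULL in a compared column never satisfies the condition.
- l[0] pid=6 → 1 match(es) in r → 1 row(s).
- l[1] pid=3 → 2 match(es) in r → 2 row(s).
- l[2] pid=8 → 1 match(es) in r → 1 row(s).
- l[3] pid=7 → no match; kept with NULLs on the r side.
- l[4] pid=1 → no match; kept with NULLs on the r side.
- l[5] pid=8 → 1 match(es) in r → 1 row(s).
- l[6] pid=NULL → no match; kept with NULLs on the r side.
- plus 3 unmatched r row(s), each kept with NULL l columns.

(60, Judy, Raj); (82, Judy, Pia); (113, Yara, Zane); (160, NULL, Uma); (281, NULL, Uma); (286, NULL, Alice); (386, Mona, Sara); (386, Yara, Sara); (NULL, Frank, NULL); (NULL, Tom, NULL); (NULL, Vik, NULL)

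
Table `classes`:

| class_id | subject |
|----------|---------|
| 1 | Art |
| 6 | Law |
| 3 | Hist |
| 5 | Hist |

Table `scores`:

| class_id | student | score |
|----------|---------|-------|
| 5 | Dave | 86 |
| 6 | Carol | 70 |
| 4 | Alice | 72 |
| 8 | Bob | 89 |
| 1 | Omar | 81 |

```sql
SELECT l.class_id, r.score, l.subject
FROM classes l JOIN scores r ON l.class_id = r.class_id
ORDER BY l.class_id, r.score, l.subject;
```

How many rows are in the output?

3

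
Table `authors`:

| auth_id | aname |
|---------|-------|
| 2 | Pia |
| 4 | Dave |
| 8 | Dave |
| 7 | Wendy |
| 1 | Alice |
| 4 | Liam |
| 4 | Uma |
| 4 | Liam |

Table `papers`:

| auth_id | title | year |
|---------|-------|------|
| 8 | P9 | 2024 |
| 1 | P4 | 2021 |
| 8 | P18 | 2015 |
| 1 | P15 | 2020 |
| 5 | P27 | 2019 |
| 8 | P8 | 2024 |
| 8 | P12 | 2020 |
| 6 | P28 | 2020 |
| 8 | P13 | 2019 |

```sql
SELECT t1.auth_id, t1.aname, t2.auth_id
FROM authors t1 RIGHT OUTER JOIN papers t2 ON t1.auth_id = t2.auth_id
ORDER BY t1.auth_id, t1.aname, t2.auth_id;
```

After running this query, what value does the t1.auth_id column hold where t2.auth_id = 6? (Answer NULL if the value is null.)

RIGHT JOIN keeps every row from `papers`; unmatched rows get NULL for `authors`'s columns.
Matching on t1.auth_id = t2.auth_id.
- t1 (auth_id=2) has no partner in t2.
- t1 (auth_id=4) has no partner in t2.
- t1 (auth_id=8) pairs with 5 row(s) of t2.
- t1 (auth_id=7) has no partner in t2.
- t1 (auth_id=1) pairs with 2 row(s) of t2.
- t1 (auth_id=4) has no partner in t2.
- t1 (auth_id=4) has no partner in t2.
- t1 (auth_id=4) has no partner in t2.
- 2 row(s) from t2 found no t1 partner → padded with NULL.

NULL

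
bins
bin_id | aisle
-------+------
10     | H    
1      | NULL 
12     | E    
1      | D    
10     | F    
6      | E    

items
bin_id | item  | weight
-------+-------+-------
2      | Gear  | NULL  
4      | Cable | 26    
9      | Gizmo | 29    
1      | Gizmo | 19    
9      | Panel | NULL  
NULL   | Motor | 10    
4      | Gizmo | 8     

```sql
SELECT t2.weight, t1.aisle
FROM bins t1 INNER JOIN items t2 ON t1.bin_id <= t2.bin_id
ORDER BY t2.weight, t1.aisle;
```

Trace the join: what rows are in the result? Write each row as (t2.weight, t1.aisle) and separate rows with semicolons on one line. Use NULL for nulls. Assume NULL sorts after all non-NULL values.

(8, D); (8, NULL); (19, D); (19, NULL); (26, D); (26, NULL); (29, D); (29, E); (29, NULL); (NULL, D); (NULL, D); (NULL, E); (NULL, NULL); (NULL, NULL)

INNER JOIN keeps only pairs where the ON condition holds.
Matching on t1.bin_id <= t2.bin_id. A NULL in a compared column never satisfies the condition.
- t1 row (bin_id=10): no match → dropped.
- t1 row (bin_id=1): matches 6 t2 row(s) → 6 output row(s).
- t1 row (bin_id=12): no match → dropped.
- t1 row (bin_id=1): matches 6 t2 row(s) → 6 output row(s).
- t1 row (bin_id=10): no match → dropped.
- t1 row (bin_id=6): matches 2 t2 row(s) → 2 output row(s).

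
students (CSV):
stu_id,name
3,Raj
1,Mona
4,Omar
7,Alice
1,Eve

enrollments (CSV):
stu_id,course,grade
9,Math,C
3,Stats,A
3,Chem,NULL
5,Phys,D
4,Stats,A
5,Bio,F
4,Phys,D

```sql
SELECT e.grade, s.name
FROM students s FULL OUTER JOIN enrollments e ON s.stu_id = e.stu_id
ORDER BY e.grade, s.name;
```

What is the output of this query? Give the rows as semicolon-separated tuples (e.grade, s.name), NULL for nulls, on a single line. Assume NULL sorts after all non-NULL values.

(A, Omar); (A, Raj); (C, NULL); (D, Omar); (D, NULL); (F, NULL); (NULL, Alice); (NULL, Eve); (NULL, Mona); (NULL, Raj)

FULL OUTER JOIN keeps every row from both sides; unmatched rows get NULL for the other side's columns.
Matching on s.stu_id = e.stu_id.
- s row (stu_id=3): matches 2 e row(s) → 2 output row(s).
- s row (stu_id=1): no match → kept, e columns NULL.
- s row (stu_id=4): matches 2 e row(s) → 2 output row(s).
- s row (stu_id=7): no match → kept, e columns NULL.
- s row (stu_id=1): no match → kept, e columns NULL.
- 3 e row(s) had no s match → kept, s columns NULL.
After projecting and ordering:
e.grade | s.name
A | Omar
A | Raj
C | NULL
D | Omar
D | NULL
F | NULL
NULL | Alice
NULL | Eve
NULL | Mona
NULL | Raj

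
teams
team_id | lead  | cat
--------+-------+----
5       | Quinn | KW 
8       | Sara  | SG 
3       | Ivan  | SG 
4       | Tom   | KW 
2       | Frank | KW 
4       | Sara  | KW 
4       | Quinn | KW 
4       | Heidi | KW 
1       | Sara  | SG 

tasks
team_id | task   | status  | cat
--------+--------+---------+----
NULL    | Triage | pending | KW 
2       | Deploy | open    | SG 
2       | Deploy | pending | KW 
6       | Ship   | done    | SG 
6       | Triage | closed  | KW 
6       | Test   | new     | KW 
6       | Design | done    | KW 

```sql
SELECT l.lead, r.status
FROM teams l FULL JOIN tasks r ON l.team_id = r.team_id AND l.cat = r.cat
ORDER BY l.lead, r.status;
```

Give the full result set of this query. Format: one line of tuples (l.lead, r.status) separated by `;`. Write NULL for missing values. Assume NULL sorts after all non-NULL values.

FULL OUTER JOIN keeps every row from both sides; unmatched rows get NULL for the other side's columns.
Matching on l.team_id = r.team_id AND l.cat = r.cat. A NULL in a compared column never satisfies the condition.
- l (team_id=5, cat=KW) has no partner → padded with NULL.
- l (team_id=8, cat=SG) has no partner → padded with NULL.
- l (team_id=3, cat=SG) has no partner → padded with NULL.
- l (team_id=4, cat=KW) has no partner → padded with NULL.
- l (team_id=2, cat=KW) pairs with 1 row(s) of r.
- l (team_id=4, cat=KW) has no partner → padded with NULL.
- l (team_id=4, cat=KW) has no partner → padded with NULL.
- l (team_id=4, cat=KW) has no partner → padded with NULL.
- l (team_id=1, cat=SG) has no partner → padded with NULL.
- 6 row(s) from r found no l partner → padded with NULL.

(Frank, pending); (Heidi, NULL); (Ivan, NULL); (Quinn, NULL); (Quinn, NULL); (Sara, NULL); (Sara, NULL); (Sara, NULL); (Tom, NULL); (NULL, closed); (NULL, done); (NULL, done); (NULL, new); (NULL, open); (NULL, pending)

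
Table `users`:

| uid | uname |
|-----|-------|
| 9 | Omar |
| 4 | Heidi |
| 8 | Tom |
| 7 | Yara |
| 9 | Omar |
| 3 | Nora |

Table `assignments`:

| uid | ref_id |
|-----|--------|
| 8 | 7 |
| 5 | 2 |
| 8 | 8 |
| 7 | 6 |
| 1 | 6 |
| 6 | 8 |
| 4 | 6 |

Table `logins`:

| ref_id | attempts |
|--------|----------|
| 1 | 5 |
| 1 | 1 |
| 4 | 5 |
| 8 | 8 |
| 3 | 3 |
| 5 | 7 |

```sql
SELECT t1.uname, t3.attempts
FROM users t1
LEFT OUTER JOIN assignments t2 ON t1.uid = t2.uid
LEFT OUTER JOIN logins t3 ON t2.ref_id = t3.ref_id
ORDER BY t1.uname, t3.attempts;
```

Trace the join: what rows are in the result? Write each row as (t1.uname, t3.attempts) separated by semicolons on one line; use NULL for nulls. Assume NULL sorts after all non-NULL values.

Evaluate left to right. First `users t1 LEFT JOIN assignments t2` on uid: 7 row(s).
Then LEFT JOIN `logins t3` on ref_id: each of those 7 rows is kept; rows whose t2.ref_id has no match in t3 get NULL for t3's columns.

(Heidi, NULL); (Nora, NULL); (Omar, NULL); (Omar, NULL); (Tom, 8); (Tom, NULL); (Yara, NULL)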